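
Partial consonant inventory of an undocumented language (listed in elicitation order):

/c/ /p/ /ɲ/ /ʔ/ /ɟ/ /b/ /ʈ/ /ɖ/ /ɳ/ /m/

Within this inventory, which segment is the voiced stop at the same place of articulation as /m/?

/b/

/m/ is a bilabial nasal.
The voiced stop at the same place is a voiced bilabial stop — in this inventory, /b/.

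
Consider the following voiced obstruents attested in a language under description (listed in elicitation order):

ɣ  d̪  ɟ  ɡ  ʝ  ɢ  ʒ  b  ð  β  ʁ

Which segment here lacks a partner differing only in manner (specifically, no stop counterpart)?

Bilabial: /b/ ~ /β/
Dental: /d̪/ ~ /ð/
Palatal: /ɟ/ ~ /ʝ/
Velar: /ɡ/ ~ /ɣ/
Uvular: /ɢ/ ~ /ʁ/
Postalveolar: only /ʒ/ (fricative); no stop partner.
So /ʒ/ is the unpaired segment.

/ʒ/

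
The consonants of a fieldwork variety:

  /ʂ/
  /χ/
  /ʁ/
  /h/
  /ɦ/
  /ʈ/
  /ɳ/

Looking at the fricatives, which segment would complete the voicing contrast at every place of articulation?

place of articulation  voiceless  voiced  
retroflex         ʂ         —       
uvular            χ         ʁ       
glottal           h         ɦ       
The retroflex row has no voiced member, so the gap is the voiced retroflex fricative /ʐ/.

/ʐ/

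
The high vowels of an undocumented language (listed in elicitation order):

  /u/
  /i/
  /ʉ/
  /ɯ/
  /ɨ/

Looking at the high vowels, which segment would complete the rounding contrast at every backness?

Unrounded: /i/ (front), /ɨ/ (central), /ɯ/ (back).
Rounded: /ʉ/ (central), /u/ (back).
The front row has no rounded member, so the gap is the front rounded vowel /y/.

/y/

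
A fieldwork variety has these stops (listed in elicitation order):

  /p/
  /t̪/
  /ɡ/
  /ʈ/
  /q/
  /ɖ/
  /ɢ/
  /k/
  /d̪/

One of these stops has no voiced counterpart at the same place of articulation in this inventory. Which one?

Dental: /t̪/ ~ /d̪/
Retroflex: /ʈ/ ~ /ɖ/
Velar: /k/ ~ /ɡ/
Uvular: /q/ ~ /ɢ/
Bilabial: only /p/ (voiceless); no voiced partner.
So /p/ is the unpaired segment.

/p/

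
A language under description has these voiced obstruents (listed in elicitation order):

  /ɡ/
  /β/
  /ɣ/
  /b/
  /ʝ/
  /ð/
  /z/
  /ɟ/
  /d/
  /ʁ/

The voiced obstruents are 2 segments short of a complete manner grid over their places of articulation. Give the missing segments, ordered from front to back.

/d̪/, /ɢ/

Stop: /b/ (bilabial), /d/ (alveolar), /ɟ/ (palatal), /ɡ/ (velar).
Fricative: /β/ (bilabial), /ð/ (dental), /z/ (alveolar), /ʝ/ (palatal), /ɣ/ (velar), /ʁ/ (uvular).
Gaps, from front to back: dental lacks stop (/d̪/); uvular lacks stop (/ɢ/).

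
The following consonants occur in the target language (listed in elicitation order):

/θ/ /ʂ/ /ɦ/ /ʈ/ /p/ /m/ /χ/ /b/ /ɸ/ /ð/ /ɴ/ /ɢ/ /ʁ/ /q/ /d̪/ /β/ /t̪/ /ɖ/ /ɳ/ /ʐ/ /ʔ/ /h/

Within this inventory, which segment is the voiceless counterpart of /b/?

/b/ is a voiced bilabial stop.
The voiceless counterpart is a voiceless bilabial stop — in this inventory, /p/.

/p/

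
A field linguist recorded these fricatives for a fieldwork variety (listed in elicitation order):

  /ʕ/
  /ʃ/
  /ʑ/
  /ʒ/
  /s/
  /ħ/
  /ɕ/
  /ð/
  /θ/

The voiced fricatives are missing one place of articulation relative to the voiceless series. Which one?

alveolar

Voiceless: /θ/ (dental), /s/ (alveolar), /ʃ/ (postalveolar), /ɕ/ (alveolo-palatal), /ħ/ (pharyngeal).
Voiced: /ð/ (dental), /ʒ/ (postalveolar), /ʑ/ (alveolo-palatal), /ʕ/ (pharyngeal).
Every place of articulation has a voiced member except alveolar, where /z/ would be expected.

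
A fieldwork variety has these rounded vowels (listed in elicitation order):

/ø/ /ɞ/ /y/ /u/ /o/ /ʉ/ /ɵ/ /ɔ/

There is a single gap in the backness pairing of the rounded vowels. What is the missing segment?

/œ/

high: front /y/, central /ʉ/, back /u/.
high-mid: front /ø/, central /ɵ/, back /o/.
low-mid: front —, central /ɞ/, back /ɔ/.
The low-mid row has no front member, so the gap is the low-mid front rounded vowel /œ/.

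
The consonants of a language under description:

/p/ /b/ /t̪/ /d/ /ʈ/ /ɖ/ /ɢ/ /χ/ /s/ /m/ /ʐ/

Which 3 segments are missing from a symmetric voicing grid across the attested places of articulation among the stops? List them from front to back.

/d̪/, /t/, /q/

Voiceless: /p/ (bilabial), /t̪/ (dental), /ʈ/ (retroflex).
Voiced: /b/ (bilabial), /d/ (alveolar), /ɖ/ (retroflex), /ɢ/ (uvular).
Gaps, from front to back: dental lacks voiced (/d̪/); alveolar lacks voiceless (/t/); uvular lacks voiceless (/q/).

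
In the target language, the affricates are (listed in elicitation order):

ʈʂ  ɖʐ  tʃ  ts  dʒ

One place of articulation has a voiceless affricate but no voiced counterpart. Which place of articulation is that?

alveolar: voiceless /ts/, voiced —.
postalveolar: voiceless /tʃ/, voiced /dʒ/.
retroflex: voiceless /ʈʂ/, voiced /ɖʐ/.
Every place of articulation has a voiced member except alveolar, where /dz/ would be expected.

alveolar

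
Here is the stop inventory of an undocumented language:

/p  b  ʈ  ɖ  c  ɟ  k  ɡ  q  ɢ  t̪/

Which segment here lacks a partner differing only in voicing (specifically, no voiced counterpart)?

Bilabial: /p/ ~ /b/
Retroflex: /ʈ/ ~ /ɖ/
Palatal: /c/ ~ /ɟ/
Velar: /k/ ~ /ɡ/
Uvular: /q/ ~ /ɢ/
Dental: only /t̪/ (voiceless); no voiced partner.
So /t̪/ is the unpaired segment.

/t̪/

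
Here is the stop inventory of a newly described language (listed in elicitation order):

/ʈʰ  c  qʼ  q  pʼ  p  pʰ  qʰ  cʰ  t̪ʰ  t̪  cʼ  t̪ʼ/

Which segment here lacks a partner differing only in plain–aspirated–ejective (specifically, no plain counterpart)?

/ʈʰ/

Bilabial: /p/ ~ /pʰ/ ~ /pʼ/
Dental: /t̪/ ~ /t̪ʰ/ ~ /t̪ʼ/
Palatal: /c/ ~ /cʰ/ ~ /cʼ/
Uvular: /q/ ~ /qʰ/ ~ /qʼ/
Retroflex: only /ʈʰ/ (aspirated); no plain partner.
So /ʈʰ/ is the unpaired segment.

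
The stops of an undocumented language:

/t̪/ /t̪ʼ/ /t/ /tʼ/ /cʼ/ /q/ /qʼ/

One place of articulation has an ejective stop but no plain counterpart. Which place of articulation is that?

Plain: /t̪/ (dental), /t/ (alveolar), /q/ (uvular).
Ejective: /t̪ʼ/ (dental), /tʼ/ (alveolar), /cʼ/ (palatal), /qʼ/ (uvular).
Every place of articulation has a plain member except palatal, where /c/ would be expected.

palatal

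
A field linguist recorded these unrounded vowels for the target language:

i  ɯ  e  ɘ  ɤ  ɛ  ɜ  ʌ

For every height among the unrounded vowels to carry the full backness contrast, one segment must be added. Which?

height            front     central   back    
high              i         —         ɯ       
high-mid          e         ɘ         ɤ       
low-mid           ɛ         ɜ         ʌ       
The high row has no central member, so the gap is the high central unrounded vowel /ɨ/.

/ɨ/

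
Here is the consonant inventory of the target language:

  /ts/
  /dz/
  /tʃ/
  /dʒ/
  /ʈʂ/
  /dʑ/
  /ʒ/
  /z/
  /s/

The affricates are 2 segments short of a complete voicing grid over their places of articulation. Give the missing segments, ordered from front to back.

/ɖʐ/, /tɕ/

place of articulation  voiceless  voiced  
alveolar          ts        dz      
postalveolar      tʃ        dʒ      
retroflex         ʈʂ        —       
alveolo-palatal   —         dʑ      
Gaps, from front to back: retroflex lacks voiced (/ɖʐ/); alveolo-palatal lacks voiceless (/tɕ/).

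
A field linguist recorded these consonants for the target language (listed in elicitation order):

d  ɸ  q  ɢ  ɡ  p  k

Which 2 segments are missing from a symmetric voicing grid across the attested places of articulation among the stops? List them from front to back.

bilabial: voiceless /p/, voiced —.
alveolar: voiceless —, voiced /d/.
velar: voiceless /k/, voiced /ɡ/.
uvular: voiceless /q/, voiced /ɢ/.
Gaps, from front to back: bilabial lacks voiced (/b/); alveolar lacks voiceless (/t/).

/b/, /t/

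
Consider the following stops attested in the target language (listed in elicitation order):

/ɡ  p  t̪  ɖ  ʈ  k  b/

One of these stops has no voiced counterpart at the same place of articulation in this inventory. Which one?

Bilabial: /p/ ~ /b/
Retroflex: /ʈ/ ~ /ɖ/
Velar: /k/ ~ /ɡ/
Dental: only /t̪/ (voiceless); no voiced partner.
So /t̪/ is the unpaired segment.

/t̪/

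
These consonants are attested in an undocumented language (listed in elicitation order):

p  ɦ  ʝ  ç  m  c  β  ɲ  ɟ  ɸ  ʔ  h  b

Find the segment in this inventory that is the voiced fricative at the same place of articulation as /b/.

/b/ is a voiced bilabial stop.
The voiced fricative at the same place is a voiced bilabial fricative — in this inventory, /β/.

/β/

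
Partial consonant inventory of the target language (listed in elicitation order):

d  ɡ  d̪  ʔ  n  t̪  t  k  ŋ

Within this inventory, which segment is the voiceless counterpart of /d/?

/t/

/d/ is a voiced alveolar stop.
The voiceless counterpart is a voiceless alveolar stop — in this inventory, /t/.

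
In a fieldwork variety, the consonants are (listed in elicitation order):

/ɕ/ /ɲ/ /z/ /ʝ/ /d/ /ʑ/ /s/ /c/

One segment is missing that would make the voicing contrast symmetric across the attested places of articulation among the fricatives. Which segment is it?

place of articulation  voiceless  voiced  
alveolar          s         z       
alveolo-palatal   ɕ         ʑ       
palatal           —         ʝ       
The palatal row has no voiceless member, so the gap is the voiceless palatal fricative /ç/.

/ç/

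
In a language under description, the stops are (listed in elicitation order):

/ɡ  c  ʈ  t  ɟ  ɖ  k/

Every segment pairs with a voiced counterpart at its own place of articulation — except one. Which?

Retroflex: /ʈ/ ~ /ɖ/
Palatal: /c/ ~ /ɟ/
Velar: /k/ ~ /ɡ/
Alveolar: only /t/ (voiceless); no voiced partner.
So /t/ is the unpaired segment.

/t/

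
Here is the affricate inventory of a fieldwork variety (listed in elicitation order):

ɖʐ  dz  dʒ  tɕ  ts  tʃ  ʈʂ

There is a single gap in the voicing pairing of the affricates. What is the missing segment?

Voiceless: /ts/ (alveolar), /tʃ/ (postalveolar), /ʈʂ/ (retroflex), /tɕ/ (alveolo-palatal).
Voiced: /dz/ (alveolar), /dʒ/ (postalveolar), /ɖʐ/ (retroflex).
The alveolo-palatal row has no voiced member, so the gap is the voiced alveolo-palatal affricate /dʑ/.

/dʑ/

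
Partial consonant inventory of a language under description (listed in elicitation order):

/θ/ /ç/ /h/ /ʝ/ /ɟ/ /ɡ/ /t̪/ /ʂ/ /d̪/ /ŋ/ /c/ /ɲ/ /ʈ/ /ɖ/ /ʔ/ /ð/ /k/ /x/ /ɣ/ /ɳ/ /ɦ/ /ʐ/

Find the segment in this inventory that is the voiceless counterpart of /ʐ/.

/ʐ/ is a voiced retroflex fricative.
The voiceless counterpart is a voiceless retroflex fricative — in this inventory, /ʂ/.

/ʂ/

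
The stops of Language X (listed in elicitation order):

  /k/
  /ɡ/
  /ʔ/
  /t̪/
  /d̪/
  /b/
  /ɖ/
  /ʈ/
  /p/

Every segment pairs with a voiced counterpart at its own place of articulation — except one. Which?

/ʔ/

Bilabial: /p/ ~ /b/
Dental: /t̪/ ~ /d̪/
Retroflex: /ʈ/ ~ /ɖ/
Velar: /k/ ~ /ɡ/
Glottal: only /ʔ/ (voiceless); no voiced partner.
So /ʔ/ is the unpaired segment.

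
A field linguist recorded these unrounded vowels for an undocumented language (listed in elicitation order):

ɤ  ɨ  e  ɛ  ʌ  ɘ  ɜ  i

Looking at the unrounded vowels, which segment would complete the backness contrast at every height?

/ɯ/

height            front     central   back    
high              i         ɨ         —       
high-mid          e         ɘ         ɤ       
low-mid           ɛ         ɜ         ʌ       
The high row has no back member, so the gap is the high back unrounded vowel /ɯ/.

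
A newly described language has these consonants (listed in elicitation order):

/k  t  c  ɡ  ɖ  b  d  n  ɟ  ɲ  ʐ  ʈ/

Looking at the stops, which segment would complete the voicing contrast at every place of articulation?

place of articulation  voiceless  voiced  
bilabial          —         b       
alveolar          t         d       
retroflex         ʈ         ɖ       
palatal           c         ɟ       
velar             k         ɡ       
The bilabial row has no voiceless member, so the gap is the voiceless bilabial stop /p/.

/p/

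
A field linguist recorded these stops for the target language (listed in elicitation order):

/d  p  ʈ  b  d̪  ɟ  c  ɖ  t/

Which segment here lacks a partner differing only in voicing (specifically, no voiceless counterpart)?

/d̪/

Bilabial: /p/ ~ /b/
Alveolar: /t/ ~ /d/
Retroflex: /ʈ/ ~ /ɖ/
Palatal: /c/ ~ /ɟ/
Dental: only /d̪/ (voiced); no voiceless partner.
So /d̪/ is the unpaired segment.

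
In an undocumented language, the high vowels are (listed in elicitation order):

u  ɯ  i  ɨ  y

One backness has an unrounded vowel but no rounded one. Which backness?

central

Unrounded: /i/ (front), /ɨ/ (central), /ɯ/ (back).
Rounded: /y/ (front), /u/ (back).
Every backness has a rounded member except central, where /ʉ/ would be expected.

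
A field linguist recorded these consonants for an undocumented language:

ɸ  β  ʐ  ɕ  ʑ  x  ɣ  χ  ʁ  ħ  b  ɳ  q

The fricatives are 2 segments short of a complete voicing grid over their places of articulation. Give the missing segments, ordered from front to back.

place of articulation  voiceless  voiced  
bilabial          ɸ         β       
retroflex         —         ʐ       
alveolo-palatal   ɕ         ʑ       
velar             x         ɣ       
uvular            χ         ʁ       
pharyngeal        ħ         —       
Gaps, from front to back: retroflex lacks voiceless (/ʂ/); pharyngeal lacks voiced (/ʕ/).

/ʂ/, /ʕ/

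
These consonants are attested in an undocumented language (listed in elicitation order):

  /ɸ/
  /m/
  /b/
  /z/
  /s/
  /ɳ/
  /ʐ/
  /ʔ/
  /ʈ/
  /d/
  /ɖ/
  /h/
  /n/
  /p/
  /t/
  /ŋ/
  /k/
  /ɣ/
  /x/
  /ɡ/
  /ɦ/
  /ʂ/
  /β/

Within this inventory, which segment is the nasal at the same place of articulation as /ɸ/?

/ɸ/ is a voiceless bilabial fricative.
The nasal at the same place is a bilabial nasal — in this inventory, /m/.

/m/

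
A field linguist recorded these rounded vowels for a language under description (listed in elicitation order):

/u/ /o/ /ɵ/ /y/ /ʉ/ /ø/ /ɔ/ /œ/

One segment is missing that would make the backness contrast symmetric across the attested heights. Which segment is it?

high: front /y/, central /ʉ/, back /u/.
high-mid: front /ø/, central /ɵ/, back /o/.
low-mid: front /œ/, central —, back /ɔ/.
The low-mid row has no central member, so the gap is the low-mid central rounded vowel /ɞ/.

/ɞ/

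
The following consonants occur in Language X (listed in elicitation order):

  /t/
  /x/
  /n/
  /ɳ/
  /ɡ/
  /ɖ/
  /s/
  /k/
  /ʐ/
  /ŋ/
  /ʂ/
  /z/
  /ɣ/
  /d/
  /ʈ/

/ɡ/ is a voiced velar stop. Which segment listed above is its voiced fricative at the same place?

/ɣ/

The voiced fricative at the same place is a voiced velar fricative — in this inventory, /ɣ/.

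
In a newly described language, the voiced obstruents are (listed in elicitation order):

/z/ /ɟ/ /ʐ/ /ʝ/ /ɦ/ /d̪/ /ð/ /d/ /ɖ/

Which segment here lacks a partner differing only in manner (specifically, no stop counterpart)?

Dental: /d̪/ ~ /ð/
Alveolar: /d/ ~ /z/
Retroflex: /ɖ/ ~ /ʐ/
Palatal: /ɟ/ ~ /ʝ/
Glottal: only /ɦ/ (fricative); no stop partner.
So /ɦ/ is the unpaired segment.

/ɦ/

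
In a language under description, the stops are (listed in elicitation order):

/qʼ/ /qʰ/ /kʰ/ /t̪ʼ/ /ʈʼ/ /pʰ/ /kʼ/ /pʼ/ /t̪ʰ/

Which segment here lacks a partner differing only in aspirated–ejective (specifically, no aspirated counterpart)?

Bilabial: /pʰ/ ~ /pʼ/
Dental: /t̪ʰ/ ~ /t̪ʼ/
Velar: /kʰ/ ~ /kʼ/
Uvular: /qʰ/ ~ /qʼ/
Retroflex: only /ʈʼ/ (ejective); no aspirated partner.
So /ʈʼ/ is the unpaired segment.

/ʈʼ/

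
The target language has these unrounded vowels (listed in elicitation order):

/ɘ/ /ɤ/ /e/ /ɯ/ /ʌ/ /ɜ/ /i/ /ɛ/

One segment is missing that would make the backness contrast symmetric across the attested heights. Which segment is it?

/ɨ/

high: front /i/, central —, back /ɯ/.
high-mid: front /e/, central /ɘ/, back /ɤ/.
low-mid: front /ɛ/, central /ɜ/, back /ʌ/.
The high row has no central member, so the gap is the high central unrounded vowel /ɨ/.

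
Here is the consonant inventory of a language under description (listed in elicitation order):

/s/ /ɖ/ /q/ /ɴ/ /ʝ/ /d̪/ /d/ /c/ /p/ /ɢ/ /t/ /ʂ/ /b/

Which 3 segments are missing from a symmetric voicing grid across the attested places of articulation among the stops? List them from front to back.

/t̪/, /ʈ/, /ɟ/

bilabial: voiceless /p/, voiced /b/.
dental: voiceless —, voiced /d̪/.
alveolar: voiceless /t/, voiced /d/.
retroflex: voiceless —, voiced /ɖ/.
palatal: voiceless /c/, voiced —.
uvular: voiceless /q/, voiced /ɢ/.
Gaps, from front to back: dental lacks voiceless (/t̪/); retroflex lacks voiceless (/ʈ/); palatal lacks voiced (/ɟ/).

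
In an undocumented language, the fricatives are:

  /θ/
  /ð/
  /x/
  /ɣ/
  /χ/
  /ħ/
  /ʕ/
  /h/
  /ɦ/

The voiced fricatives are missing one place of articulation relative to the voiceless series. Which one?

uvular

place of articulation  voiceless  voiced  
dental            θ         ð       
velar             x         ɣ       
uvular            χ         —       
pharyngeal        ħ         ʕ       
glottal           h         ɦ       
Every place of articulation has a voiced member except uvular, where /ʁ/ would be expected.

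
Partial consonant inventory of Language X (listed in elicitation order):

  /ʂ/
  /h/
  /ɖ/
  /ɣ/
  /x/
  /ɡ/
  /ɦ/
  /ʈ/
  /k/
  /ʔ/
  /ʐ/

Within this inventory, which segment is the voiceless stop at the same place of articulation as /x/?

/k/

/x/ is a voiceless velar fricative.
The voiceless stop at the same place is a voiceless velar stop — in this inventory, /k/.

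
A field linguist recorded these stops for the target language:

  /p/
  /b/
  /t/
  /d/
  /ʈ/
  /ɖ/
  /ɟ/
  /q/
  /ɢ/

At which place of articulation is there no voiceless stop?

Voiceless: /p/ (bilabial), /t/ (alveolar), /ʈ/ (retroflex), /q/ (uvular).
Voiced: /b/ (bilabial), /d/ (alveolar), /ɖ/ (retroflex), /ɟ/ (palatal), /ɢ/ (uvular).
Every place of articulation has a voiceless member except palatal, where /c/ would be expected.

palatal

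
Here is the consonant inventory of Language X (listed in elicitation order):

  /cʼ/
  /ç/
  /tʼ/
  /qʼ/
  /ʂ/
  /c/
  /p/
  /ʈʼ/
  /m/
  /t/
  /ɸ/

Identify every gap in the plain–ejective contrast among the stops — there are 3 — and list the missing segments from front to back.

Plain: /p/ (bilabial), /t/ (alveolar), /c/ (palatal).
Ejective: /tʼ/ (alveolar), /ʈʼ/ (retroflex), /cʼ/ (palatal), /qʼ/ (uvular).
Gaps, from front to back: bilabial lacks ejective (/pʼ/); retroflex lacks plain (/ʈ/); uvular lacks plain (/q/).

/pʼ/, /ʈ/, /q/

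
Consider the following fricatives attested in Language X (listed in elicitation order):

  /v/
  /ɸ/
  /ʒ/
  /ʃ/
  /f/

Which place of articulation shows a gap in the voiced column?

bilabial

place of articulation  voiceless  voiced  
bilabial          ɸ         —       
labiodental       f         v       
postalveolar      ʃ         ʒ       
Every place of articulation has a voiced member except bilabial, where /β/ would be expected.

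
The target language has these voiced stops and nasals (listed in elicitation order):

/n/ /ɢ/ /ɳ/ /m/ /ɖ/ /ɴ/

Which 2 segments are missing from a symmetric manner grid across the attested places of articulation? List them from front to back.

/b/, /d/

Oral stop: /ɖ/ (retroflex), /ɢ/ (uvular).
Nasal: /m/ (bilabial), /n/ (alveolar), /ɳ/ (retroflex), /ɴ/ (uvular).
Gaps, from front to back: bilabial lacks oral stop (/b/); alveolar lacks oral stop (/d/).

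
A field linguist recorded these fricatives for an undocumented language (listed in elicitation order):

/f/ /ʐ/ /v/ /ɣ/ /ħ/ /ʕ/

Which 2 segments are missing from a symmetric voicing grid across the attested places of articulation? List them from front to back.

Voiceless: /f/ (labiodental), /ħ/ (pharyngeal).
Voiced: /v/ (labiodental), /ʐ/ (retroflex), /ɣ/ (velar), /ʕ/ (pharyngeal).
Gaps, from front to back: retroflex lacks voiceless (/ʂ/); velar lacks voiceless (/x/).

/ʂ/, /x/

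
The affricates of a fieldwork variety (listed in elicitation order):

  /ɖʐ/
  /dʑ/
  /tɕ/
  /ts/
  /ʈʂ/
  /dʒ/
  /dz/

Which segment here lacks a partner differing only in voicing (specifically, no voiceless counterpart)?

Alveolar: /ts/ ~ /dz/
Retroflex: /ʈʂ/ ~ /ɖʐ/
Alveolo-palatal: /tɕ/ ~ /dʑ/
Postalveolar: only /dʒ/ (voiced); no voiceless partner.
So /dʒ/ is the unpaired segment.

/dʒ/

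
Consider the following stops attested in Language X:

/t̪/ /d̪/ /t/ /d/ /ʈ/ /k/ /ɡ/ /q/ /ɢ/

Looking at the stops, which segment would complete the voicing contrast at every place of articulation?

dental: voiceless /t̪/, voiced /d̪/.
alveolar: voiceless /t/, voiced /d/.
retroflex: voiceless /ʈ/, voiced —.
velar: voiceless /k/, voiced /ɡ/.
uvular: voiceless /q/, voiced /ɢ/.
The retroflex row has no voiced member, so the gap is the voiced retroflex stop /ɖ/.

/ɖ/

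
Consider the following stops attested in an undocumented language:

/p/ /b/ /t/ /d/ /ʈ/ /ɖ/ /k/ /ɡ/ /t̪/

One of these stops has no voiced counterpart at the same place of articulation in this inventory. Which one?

/t̪/

Bilabial: /p/ ~ /b/
Alveolar: /t/ ~ /d/
Retroflex: /ʈ/ ~ /ɖ/
Velar: /k/ ~ /ɡ/
Dental: only /t̪/ (voiceless); no voiced partner.
So /t̪/ is the unpaired segment.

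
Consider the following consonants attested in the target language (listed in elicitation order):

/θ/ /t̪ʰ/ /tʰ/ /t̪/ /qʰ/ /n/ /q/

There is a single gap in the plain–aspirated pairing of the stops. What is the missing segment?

dental: plain /t̪/, aspirated /t̪ʰ/.
alveolar: plain —, aspirated /tʰ/.
uvular: plain /q/, aspirated /qʰ/.
The alveolar row has no plain member, so the gap is the plain alveolar stop /t/.

/t/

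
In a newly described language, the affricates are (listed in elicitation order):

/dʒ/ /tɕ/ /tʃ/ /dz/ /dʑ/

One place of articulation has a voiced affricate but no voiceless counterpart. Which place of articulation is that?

Voiceless: /tʃ/ (postalveolar), /tɕ/ (alveolo-palatal).
Voiced: /dz/ (alveolar), /dʒ/ (postalveolar), /dʑ/ (alveolo-palatal).
Every place of articulation has a voiceless member except alveolar, where /ts/ would be expected.

alveolar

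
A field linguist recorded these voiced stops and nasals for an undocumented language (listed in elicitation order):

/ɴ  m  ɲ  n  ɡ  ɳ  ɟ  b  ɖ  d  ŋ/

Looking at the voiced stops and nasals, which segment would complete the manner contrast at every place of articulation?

/ɢ/

place of articulation  oral stop  nasal   
bilabial          b         m       
alveolar          d         n       
retroflex         ɖ         ɳ       
palatal           ɟ         ɲ       
velar             ɡ         ŋ       
uvular            —         ɴ       
The uvular row has no oral stop member, so the gap is the uvular oral stop /ɢ/.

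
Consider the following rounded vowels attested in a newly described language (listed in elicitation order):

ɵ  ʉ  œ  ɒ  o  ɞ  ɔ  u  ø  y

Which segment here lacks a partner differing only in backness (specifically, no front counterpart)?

High: /y/ ~ /ʉ/ ~ /u/
High-mid: /ø/ ~ /ɵ/ ~ /o/
Low-mid: /œ/ ~ /ɞ/ ~ /ɔ/
Low: only /ɒ/ (back); no front partner.
So /ɒ/ is the unpaired segment.

/ɒ/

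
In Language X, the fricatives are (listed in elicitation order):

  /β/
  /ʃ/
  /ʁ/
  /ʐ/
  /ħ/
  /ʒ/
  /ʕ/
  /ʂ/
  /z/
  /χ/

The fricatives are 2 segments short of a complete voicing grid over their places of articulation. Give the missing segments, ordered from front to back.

/ɸ/, /s/

Voiceless: /ʃ/ (postalveolar), /ʂ/ (retroflex), /χ/ (uvular), /ħ/ (pharyngeal).
Voiced: /β/ (bilabial), /z/ (alveolar), /ʒ/ (postalveolar), /ʐ/ (retroflex), /ʁ/ (uvular), /ʕ/ (pharyngeal).
Gaps, from front to back: bilabial lacks voiceless (/ɸ/); alveolar lacks voiceless (/s/).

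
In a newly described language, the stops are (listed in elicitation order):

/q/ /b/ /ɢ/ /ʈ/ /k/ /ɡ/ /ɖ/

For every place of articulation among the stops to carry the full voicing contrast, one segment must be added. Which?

Voiceless: /ʈ/ (retroflex), /k/ (velar), /q/ (uvular).
Voiced: /b/ (bilabial), /ɖ/ (retroflex), /ɡ/ (velar), /ɢ/ (uvular).
The bilabial row has no voiceless member, so the gap is the voiceless bilabial stop /p/.

/p/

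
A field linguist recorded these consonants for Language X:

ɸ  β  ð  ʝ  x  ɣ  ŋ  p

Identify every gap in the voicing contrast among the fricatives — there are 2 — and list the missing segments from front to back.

/θ/, /ç/

bilabial: voiceless /ɸ/, voiced /β/.
dental: voiceless —, voiced /ð/.
palatal: voiceless —, voiced /ʝ/.
velar: voiceless /x/, voiced /ɣ/.
Gaps, from front to back: dental lacks voiceless (/θ/); palatal lacks voiceless (/ç/).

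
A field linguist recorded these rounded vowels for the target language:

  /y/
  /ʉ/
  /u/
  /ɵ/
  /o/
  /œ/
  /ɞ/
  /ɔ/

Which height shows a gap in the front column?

high-mid

high: front /y/, central /ʉ/, back /u/.
high-mid: front —, central /ɵ/, back /o/.
low-mid: front /œ/, central /ɞ/, back /ɔ/.
Every height has a front member except high-mid, where /ø/ would be expected.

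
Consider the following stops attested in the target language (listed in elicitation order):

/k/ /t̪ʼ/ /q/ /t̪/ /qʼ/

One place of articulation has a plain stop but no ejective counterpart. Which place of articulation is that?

velar

dental: plain /t̪/, ejective /t̪ʼ/.
velar: plain /k/, ejective —.
uvular: plain /q/, ejective /qʼ/.
Every place of articulation has an ejective member except velar, where /kʼ/ would be expected.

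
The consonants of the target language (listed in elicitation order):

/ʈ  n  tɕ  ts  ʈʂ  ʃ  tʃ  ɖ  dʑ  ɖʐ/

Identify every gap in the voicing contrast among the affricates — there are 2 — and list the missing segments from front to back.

place of articulation  voiceless  voiced  
alveolar          ts        —       
postalveolar      tʃ        —       
retroflex         ʈʂ        ɖʐ      
alveolo-palatal   tɕ        dʑ      
Gaps, from front to back: alveolar lacks voiced (/dz/); postalveolar lacks voiced (/dʒ/).

/dz/, /dʒ/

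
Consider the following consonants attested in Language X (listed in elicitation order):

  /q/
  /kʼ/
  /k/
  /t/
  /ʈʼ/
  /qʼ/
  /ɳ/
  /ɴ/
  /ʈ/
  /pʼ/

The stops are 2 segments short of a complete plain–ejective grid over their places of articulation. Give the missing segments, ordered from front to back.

bilabial: plain —, ejective /pʼ/.
alveolar: plain /t/, ejective —.
retroflex: plain /ʈ/, ejective /ʈʼ/.
velar: plain /k/, ejective /kʼ/.
uvular: plain /q/, ejective /qʼ/.
Gaps, from front to back: bilabial lacks plain (/p/); alveolar lacks ejective (/tʼ/).

/p/, /tʼ/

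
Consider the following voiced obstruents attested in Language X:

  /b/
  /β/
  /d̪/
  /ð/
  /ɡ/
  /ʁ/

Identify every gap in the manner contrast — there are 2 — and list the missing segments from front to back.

/ɣ/, /ɢ/

Stop: /b/ (bilabial), /d̪/ (dental), /ɡ/ (velar).
Fricative: /β/ (bilabial), /ð/ (dental), /ʁ/ (uvular).
Gaps, from front to back: velar lacks fricative (/ɣ/); uvular lacks stop (/ɢ/).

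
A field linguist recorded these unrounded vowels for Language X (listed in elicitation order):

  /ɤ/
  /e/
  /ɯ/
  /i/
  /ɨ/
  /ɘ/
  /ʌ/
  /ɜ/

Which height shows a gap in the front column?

Front: /i/ (high), /e/ (high-mid).
Central: /ɨ/ (high), /ɘ/ (high-mid), /ɜ/ (low-mid).
Back: /ɯ/ (high), /ɤ/ (high-mid), /ʌ/ (low-mid).
Every height has a front member except low-mid, where /ɛ/ would be expected.

low-mid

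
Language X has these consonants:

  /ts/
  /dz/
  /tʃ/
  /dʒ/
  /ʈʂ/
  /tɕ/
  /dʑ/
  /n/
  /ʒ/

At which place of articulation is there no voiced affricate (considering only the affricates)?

Voiceless: /ts/ (alveolar), /tʃ/ (postalveolar), /ʈʂ/ (retroflex), /tɕ/ (alveolo-palatal).
Voiced: /dz/ (alveolar), /dʒ/ (postalveolar), /dʑ/ (alveolo-palatal).
Every place of articulation has a voiced member except retroflex, where /ɖʐ/ would be expected.

retroflex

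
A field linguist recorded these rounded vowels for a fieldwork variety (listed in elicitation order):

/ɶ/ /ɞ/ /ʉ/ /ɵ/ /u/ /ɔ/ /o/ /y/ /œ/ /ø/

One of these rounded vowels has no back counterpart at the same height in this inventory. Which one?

High: /y/ ~ /ʉ/ ~ /u/
High-mid: /ø/ ~ /ɵ/ ~ /o/
Low-mid: /œ/ ~ /ɞ/ ~ /ɔ/
Low: only /ɶ/ (front); no back partner.
So /ɶ/ is the unpaired segment.

/ɶ/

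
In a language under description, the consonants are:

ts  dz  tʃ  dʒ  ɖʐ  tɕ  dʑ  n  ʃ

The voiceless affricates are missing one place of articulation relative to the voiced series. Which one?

retroflex

place of articulation  voiceless  voiced  
alveolar          ts        dz      
postalveolar      tʃ        dʒ      
retroflex         —         ɖʐ      
alveolo-palatal   tɕ        dʑ      
Every place of articulation has a voiceless member except retroflex, where /ʈʂ/ would be expected.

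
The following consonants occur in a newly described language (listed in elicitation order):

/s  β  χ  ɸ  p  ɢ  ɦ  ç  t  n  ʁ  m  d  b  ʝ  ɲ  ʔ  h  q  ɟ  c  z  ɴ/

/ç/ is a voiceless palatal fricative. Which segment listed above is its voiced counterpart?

/ʝ/

The voiced counterpart is a voiced palatal fricative — in this inventory, /ʝ/.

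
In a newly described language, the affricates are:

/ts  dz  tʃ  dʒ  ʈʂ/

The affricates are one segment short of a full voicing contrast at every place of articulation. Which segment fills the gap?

/ɖʐ/

place of articulation  voiceless  voiced  
alveolar          ts        dz      
postalveolar      tʃ        dʒ      
retroflex         ʈʂ        —       
The retroflex row has no voiced member, so the gap is the voiced retroflex affricate /ɖʐ/.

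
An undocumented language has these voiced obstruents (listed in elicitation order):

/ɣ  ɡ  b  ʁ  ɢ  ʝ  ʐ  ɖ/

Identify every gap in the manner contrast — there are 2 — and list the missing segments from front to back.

Stop: /b/ (bilabial), /ɖ/ (retroflex), /ɡ/ (velar), /ɢ/ (uvular).
Fricative: /ʐ/ (retroflex), /ʝ/ (palatal), /ɣ/ (velar), /ʁ/ (uvular).
Gaps, from front to back: bilabial lacks fricative (/β/); palatal lacks stop (/ɟ/).

/β/, /ɟ/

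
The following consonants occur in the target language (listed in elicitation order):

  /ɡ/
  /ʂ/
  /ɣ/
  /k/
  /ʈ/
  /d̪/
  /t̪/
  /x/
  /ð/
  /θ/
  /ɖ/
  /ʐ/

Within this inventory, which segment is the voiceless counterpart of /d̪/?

/t̪/

/d̪/ is a voiced dental stop.
The voiceless counterpart is a voiceless dental stop — in this inventory, /t̪/.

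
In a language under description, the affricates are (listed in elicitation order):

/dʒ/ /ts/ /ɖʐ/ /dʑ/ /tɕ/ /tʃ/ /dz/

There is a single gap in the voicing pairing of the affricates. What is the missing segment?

alveolar: voiceless /ts/, voiced /dz/.
postalveolar: voiceless /tʃ/, voiced /dʒ/.
retroflex: voiceless —, voiced /ɖʐ/.
alveolo-palatal: voiceless /tɕ/, voiced /dʑ/.
The retroflex row has no voiceless member, so the gap is the voiceless retroflex affricate /ʈʂ/.

/ʈʂ/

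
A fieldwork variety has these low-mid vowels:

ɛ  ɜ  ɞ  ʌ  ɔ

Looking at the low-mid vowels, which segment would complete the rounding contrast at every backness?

/œ/

Unrounded: /ɛ/ (front), /ɜ/ (central), /ʌ/ (back).
Rounded: /ɞ/ (central), /ɔ/ (back).
The front row has no rounded member, so the gap is the front rounded vowel /œ/.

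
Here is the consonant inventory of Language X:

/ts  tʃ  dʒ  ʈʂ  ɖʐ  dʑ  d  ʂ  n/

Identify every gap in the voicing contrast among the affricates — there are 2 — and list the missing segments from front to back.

alveolar: voiceless /ts/, voiced —.
postalveolar: voiceless /tʃ/, voiced /dʒ/.
retroflex: voiceless /ʈʂ/, voiced /ɖʐ/.
alveolo-palatal: voiceless —, voiced /dʑ/.
Gaps, from front to back: alveolar lacks voiced (/dz/); alveolo-palatal lacks voiceless (/tɕ/).

/dz/, /tɕ/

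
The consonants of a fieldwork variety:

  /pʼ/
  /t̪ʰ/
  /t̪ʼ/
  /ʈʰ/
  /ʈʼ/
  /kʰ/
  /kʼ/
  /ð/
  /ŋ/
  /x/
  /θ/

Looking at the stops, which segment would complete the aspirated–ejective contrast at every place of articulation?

bilabial: aspirated —, ejective /pʼ/.
dental: aspirated /t̪ʰ/, ejective /t̪ʼ/.
retroflex: aspirated /ʈʰ/, ejective /ʈʼ/.
velar: aspirated /kʰ/, ejective /kʼ/.
The bilabial row has no aspirated member, so the gap is the aspirated bilabial stop /pʰ/.

/pʰ/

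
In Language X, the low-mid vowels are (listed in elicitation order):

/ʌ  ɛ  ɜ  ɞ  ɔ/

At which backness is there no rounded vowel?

backness          unrounded  rounded 
front             ɛ         —       
central           ɜ         ɞ       
back              ʌ         ɔ       
Every backness has a rounded member except front, where /œ/ would be expected.

front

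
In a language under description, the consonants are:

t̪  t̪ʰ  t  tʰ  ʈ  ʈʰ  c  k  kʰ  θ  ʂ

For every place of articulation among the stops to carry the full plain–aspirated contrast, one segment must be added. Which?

/cʰ/

place of articulation  plain     aspirated
dental            t̪        t̪ʰ     
alveolar          t         tʰ      
retroflex         ʈ         ʈʰ      
palatal           c         —       
velar             k         kʰ      
The palatal row has no aspirated member, so the gap is the aspirated palatal stop /cʰ/.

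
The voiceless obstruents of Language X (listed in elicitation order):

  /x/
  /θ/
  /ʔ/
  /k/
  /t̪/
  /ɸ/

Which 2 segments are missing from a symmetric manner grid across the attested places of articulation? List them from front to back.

place of articulation  stop      fricative
bilabial          —         ɸ       
dental            t̪        θ       
velar             k         x       
glottal           ʔ         —       
Gaps, from front to back: bilabial lacks stop (/p/); glottal lacks fricative (/h/).

/p/, /h/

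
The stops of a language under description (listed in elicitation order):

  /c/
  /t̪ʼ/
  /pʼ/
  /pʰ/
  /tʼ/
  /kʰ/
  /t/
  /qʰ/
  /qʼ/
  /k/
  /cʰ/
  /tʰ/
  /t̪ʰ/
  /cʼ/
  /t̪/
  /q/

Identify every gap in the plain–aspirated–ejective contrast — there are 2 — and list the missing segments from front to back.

place of articulation  plain     aspirated  ejective
bilabial          —         pʰ        pʼ      
dental            t̪        t̪ʰ       t̪ʼ     
alveolar          t         tʰ        tʼ      
palatal           c         cʰ        cʼ      
velar             k         kʰ        —       
uvular            q         qʰ        qʼ      
Gaps, from front to back: bilabial lacks plain (/p/); velar lacks ejective (/kʼ/).

/p/, /kʼ/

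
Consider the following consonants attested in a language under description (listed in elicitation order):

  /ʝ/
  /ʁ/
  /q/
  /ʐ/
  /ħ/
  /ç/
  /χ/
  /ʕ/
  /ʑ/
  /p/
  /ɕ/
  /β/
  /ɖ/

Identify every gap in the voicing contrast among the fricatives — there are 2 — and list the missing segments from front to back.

/ɸ/, /ʂ/

place of articulation  voiceless  voiced  
bilabial          —         β       
retroflex         —         ʐ       
alveolo-palatal   ɕ         ʑ       
palatal           ç         ʝ       
uvular            χ         ʁ       
pharyngeal        ħ         ʕ       
Gaps, from front to back: bilabial lacks voiceless (/ɸ/); retroflex lacks voiceless (/ʂ/).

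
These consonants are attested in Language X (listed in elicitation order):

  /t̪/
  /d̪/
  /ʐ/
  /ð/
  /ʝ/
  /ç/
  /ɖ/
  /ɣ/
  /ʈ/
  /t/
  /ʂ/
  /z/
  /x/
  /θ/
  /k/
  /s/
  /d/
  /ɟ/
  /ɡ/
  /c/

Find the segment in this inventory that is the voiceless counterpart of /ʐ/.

/ʐ/ is a voiced retroflex fricative.
The voiceless counterpart is a voiceless retroflex fricative — in this inventory, /ʂ/.

/ʂ/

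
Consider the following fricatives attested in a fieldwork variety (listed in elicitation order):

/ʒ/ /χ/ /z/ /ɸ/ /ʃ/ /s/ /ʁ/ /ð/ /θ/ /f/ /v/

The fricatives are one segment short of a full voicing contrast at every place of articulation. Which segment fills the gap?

bilabial: voiceless /ɸ/, voiced —.
labiodental: voiceless /f/, voiced /v/.
dental: voiceless /θ/, voiced /ð/.
alveolar: voiceless /s/, voiced /z/.
postalveolar: voiceless /ʃ/, voiced /ʒ/.
uvular: voiceless /χ/, voiced /ʁ/.
The bilabial row has no voiced member, so the gap is the voiced bilabial fricative /β/.

/β/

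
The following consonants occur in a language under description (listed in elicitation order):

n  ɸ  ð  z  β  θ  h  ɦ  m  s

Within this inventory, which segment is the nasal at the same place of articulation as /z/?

/z/ is a voiced alveolar fricative.
The nasal at the same place is an alveolar nasal — in this inventory, /n/.

/n/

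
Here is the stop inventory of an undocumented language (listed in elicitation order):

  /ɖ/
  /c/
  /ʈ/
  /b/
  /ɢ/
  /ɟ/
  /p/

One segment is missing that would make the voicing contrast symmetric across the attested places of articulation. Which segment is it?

Voiceless: /p/ (bilabial), /ʈ/ (retroflex), /c/ (palatal).
Voiced: /b/ (bilabial), /ɖ/ (retroflex), /ɟ/ (palatal), /ɢ/ (uvular).
The uvular row has no voiceless member, so the gap is the voiceless uvular stop /q/.

/q/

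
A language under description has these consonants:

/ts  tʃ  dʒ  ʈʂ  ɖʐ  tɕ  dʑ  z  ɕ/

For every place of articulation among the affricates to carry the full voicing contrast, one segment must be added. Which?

Voiceless: /ts/ (alveolar), /tʃ/ (postalveolar), /ʈʂ/ (retroflex), /tɕ/ (alveolo-palatal).
Voiced: /dʒ/ (postalveolar), /ɖʐ/ (retroflex), /dʑ/ (alveolo-palatal).
The alveolar row has no voiced member, so the gap is the voiced alveolar affricate /dz/.

/dz/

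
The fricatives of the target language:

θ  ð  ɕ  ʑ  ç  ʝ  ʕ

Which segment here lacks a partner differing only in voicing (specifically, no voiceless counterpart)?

Dental: /θ/ ~ /ð/
Alveolo-palatal: /ɕ/ ~ /ʑ/
Palatal: /ç/ ~ /ʝ/
Pharyngeal: only /ʕ/ (voiced); no voiceless partner.
So /ʕ/ is the unpaired segment.

/ʕ/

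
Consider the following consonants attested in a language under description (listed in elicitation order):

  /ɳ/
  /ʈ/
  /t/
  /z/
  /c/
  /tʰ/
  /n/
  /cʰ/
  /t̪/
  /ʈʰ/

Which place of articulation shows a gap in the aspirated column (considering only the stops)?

Plain: /t̪/ (dental), /t/ (alveolar), /ʈ/ (retroflex), /c/ (palatal).
Aspirated: /tʰ/ (alveolar), /ʈʰ/ (retroflex), /cʰ/ (palatal).
Every place of articulation has an aspirated member except dental, where /t̪ʰ/ would be expected.

dental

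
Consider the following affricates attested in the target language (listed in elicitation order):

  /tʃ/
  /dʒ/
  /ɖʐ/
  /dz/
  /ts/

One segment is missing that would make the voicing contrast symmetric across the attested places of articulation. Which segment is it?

/ʈʂ/

Voiceless: /ts/ (alveolar), /tʃ/ (postalveolar).
Voiced: /dz/ (alveolar), /dʒ/ (postalveolar), /ɖʐ/ (retroflex).
The retroflex row has no voiceless member, so the gap is the voiceless retroflex affricate /ʈʂ/.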